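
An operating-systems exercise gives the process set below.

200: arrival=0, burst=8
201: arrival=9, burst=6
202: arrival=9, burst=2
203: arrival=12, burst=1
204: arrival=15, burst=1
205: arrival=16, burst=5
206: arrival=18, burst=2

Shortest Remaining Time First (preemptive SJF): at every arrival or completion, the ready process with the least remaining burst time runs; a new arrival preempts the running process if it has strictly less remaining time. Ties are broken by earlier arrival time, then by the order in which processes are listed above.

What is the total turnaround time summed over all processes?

Gantt: | 200 0-8 | idle 8-9 | 202 9-11 | 201 11-12 | 203 12-13 | 201 13-15 | 204 15-16 | 201 16-19 | 206 19-21 | 205 21-26 |
Completion: 200=8  201=19  202=11  203=13  204=16  205=26  206=21
Turnaround (C−A): 200=8  201=10  202=2  203=1  204=1  205=10  206=3
Turnaround = completion − arrival: 200=8, 201=10, 202=2, 203=1, 204=1, 205=10, 206=3
Total turnaround = 8 + 10 + 2 + 1 + 1 + 10 + 3 = 35

35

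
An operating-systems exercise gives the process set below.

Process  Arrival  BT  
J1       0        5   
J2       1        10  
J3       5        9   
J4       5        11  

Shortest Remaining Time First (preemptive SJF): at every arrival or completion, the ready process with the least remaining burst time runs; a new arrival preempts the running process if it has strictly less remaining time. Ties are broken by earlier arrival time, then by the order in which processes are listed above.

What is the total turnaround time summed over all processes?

Timeline: | J1 0-5 | J3 5-14 | J2 14-24 | J4 24-35 |
Completion: J1=5  J2=24  J3=14  J4=35
Turnaround = completion − arrival: J1=5, J2=23, J3=9, J4=30
Total turnaround = 5 + 23 + 9 + 30 = 67

67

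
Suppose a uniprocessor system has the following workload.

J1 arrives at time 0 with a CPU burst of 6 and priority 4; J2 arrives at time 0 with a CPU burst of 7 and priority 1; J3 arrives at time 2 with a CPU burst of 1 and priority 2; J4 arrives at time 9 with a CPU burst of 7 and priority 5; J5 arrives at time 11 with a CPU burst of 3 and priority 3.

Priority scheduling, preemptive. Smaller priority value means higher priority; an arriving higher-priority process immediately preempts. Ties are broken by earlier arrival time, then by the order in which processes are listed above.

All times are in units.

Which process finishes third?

Schedule: | J2 0-7 | J3 7-8 | J1 8-11 | J5 11-14 | J1 14-17 | J4 17-24 |
Completion: J1=17  J2=7  J3=8  J4=24  J5=14
Turnaround (C−A): J1=17  J2=7  J3=6  J4=15  J5=3
Finish order: J2 → J3 → J5 → J1 → J4

J5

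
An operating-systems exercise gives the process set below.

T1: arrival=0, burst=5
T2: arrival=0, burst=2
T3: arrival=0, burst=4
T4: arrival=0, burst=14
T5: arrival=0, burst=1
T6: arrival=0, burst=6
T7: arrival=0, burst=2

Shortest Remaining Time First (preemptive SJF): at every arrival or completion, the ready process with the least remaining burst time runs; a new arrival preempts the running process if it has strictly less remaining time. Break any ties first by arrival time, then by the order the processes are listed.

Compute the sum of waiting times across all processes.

Timeline: | T5 0-1 | T2 1-3 | T7 3-5 | T3 5-9 | T1 9-14 | T6 14-20 | T4 20-34 |
Completion: T1=14  T2=3  T3=9  T4=34  T5=1  T6=20  T7=5
Waiting = turnaround − burst: T1=9, T2=1, T3=5, T4=20, T5=0, T6=14, T7=3
Total waiting = 9 + 1 + 5 + 20 + 0 + 14 + 3 = 52

52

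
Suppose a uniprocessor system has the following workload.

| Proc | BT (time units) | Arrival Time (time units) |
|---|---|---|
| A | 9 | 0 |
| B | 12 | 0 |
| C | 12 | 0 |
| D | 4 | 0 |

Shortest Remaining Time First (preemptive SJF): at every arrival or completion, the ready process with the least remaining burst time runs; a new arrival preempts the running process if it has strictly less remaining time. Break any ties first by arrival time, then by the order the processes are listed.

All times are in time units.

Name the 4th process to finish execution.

C

Schedule: | D 0-4 | A 4-13 | B 13-25 | C 25-37 |
Completion: A=13  B=25  C=37  D=4
Turnaround (C−A): A=13  B=25  C=37  D=4
Finish order: D → A → B → C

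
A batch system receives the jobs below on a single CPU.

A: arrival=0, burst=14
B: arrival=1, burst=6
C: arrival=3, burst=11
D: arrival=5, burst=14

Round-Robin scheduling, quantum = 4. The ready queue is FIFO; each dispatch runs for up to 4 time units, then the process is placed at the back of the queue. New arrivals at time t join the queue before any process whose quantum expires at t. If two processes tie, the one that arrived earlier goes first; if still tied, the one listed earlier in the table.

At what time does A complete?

39

Schedule: | A 0-4 | B 4-8 | C 8-12 | A 12-16 | D 16-20 | B 20-22 | C 22-26 | A 26-30 | D 30-34 | C 34-37 | A 37-39 | D 39-45 |
Completion: A=39  B=22  C=37  D=45
Turnaround (C−A): A=39  B=21  C=34  D=40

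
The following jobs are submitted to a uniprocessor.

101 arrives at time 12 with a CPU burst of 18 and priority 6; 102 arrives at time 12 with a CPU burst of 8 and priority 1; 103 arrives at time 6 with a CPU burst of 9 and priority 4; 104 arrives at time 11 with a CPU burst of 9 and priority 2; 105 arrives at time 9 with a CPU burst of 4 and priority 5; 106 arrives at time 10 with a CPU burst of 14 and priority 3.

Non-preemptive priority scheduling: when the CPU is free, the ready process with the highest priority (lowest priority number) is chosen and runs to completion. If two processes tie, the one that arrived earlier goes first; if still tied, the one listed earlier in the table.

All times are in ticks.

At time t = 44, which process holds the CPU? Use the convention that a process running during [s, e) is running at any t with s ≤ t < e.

Timeline: | idle 0-6 | 103 6-15 | 102 15-23 | 104 23-32 | 106 32-46 | 105 46-50 | 101 50-68 |
Completion: 101=68  102=23  103=15  104=32  105=50  106=46
Turnaround (C−A): 101=56  102=11  103=9  104=21  105=41  106=36

106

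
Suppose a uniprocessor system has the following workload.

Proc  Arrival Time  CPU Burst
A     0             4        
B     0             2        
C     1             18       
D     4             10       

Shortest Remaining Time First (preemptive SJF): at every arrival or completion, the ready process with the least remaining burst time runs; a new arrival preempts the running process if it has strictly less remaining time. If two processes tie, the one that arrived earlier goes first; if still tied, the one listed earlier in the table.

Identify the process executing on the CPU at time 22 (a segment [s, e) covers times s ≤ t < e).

Gantt: | B 0-2 | A 2-6 | D 6-16 | C 16-34 |
Completion: A=6  B=2  C=34  D=16

C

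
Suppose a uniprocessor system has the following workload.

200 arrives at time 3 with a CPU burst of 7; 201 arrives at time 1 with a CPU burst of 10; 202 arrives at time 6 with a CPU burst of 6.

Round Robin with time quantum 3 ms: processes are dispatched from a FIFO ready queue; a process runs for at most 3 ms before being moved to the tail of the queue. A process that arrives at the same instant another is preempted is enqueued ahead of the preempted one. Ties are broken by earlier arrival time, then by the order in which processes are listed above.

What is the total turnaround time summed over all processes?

59

Gantt: | idle 0-1 | 201 1-4 | 200 4-7 | 201 7-10 | 202 10-13 | 200 13-16 | 201 16-19 | 202 19-22 | 200 22-23 | 201 23-24 |
Completion: 200=23  201=24  202=22
Turnaround (C−A): 200=20  201=23  202=16
Turnaround = completion − arrival: 200=20, 201=23, 202=16
Total turnaround = 20 + 23 + 16 = 59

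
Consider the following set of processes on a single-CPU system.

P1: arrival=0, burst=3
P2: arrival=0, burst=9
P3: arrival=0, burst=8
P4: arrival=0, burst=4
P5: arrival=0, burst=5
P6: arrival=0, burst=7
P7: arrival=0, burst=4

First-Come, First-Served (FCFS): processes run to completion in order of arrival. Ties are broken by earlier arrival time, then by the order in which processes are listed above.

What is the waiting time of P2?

3

Schedule: | P1 0-3 | P2 3-12 | P3 12-20 | P4 20-24 | P5 24-29 | P6 29-36 | P7 36-40 |
Completion: P1=3  P2=12  P3=20  P4=24  P5=29  P6=36  P7=40
Turnaround (C−A): P1=3  P2=12  P3=20  P4=24  P5=29  P6=36  P7=40
Waiting(P2) = turnaround − burst = 12 − 9 = 3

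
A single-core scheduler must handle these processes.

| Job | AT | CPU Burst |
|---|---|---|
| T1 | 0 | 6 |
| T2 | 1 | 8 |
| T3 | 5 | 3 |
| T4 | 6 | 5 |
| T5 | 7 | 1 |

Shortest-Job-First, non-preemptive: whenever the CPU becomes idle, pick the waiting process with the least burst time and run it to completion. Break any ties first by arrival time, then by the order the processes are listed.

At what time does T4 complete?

Schedule: | T1 0-6 | T3 6-9 | T5 9-10 | T4 10-15 | T2 15-23 |
Completion: T1=6  T2=23  T3=9  T4=15  T5=10

15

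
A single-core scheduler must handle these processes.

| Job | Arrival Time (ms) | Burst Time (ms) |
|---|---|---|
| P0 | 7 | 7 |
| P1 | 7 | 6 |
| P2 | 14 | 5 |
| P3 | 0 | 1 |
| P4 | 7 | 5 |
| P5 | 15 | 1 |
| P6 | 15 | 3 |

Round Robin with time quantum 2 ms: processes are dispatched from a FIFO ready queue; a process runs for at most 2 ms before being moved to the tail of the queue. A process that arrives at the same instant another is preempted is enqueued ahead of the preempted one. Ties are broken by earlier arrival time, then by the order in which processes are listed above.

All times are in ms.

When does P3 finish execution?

1

Gantt: | P3 0-1 | idle 1-7 | P0 7-9 | P1 9-11 | P4 11-13 | P0 13-15 | P1 15-17 | P4 17-19 | P2 19-21 | P5 21-22 | P6 22-24 | P0 24-26 | P1 26-28 | P4 28-29 | P2 29-31 | P6 31-32 | P0 32-33 | P2 33-34 |
Completion: P0=33  P1=28  P2=34  P3=1  P4=29  P5=22  P6=32
Turnaround (C−A): P0=26  P1=21  P2=20  P3=1  P4=22  P5=7  P6=17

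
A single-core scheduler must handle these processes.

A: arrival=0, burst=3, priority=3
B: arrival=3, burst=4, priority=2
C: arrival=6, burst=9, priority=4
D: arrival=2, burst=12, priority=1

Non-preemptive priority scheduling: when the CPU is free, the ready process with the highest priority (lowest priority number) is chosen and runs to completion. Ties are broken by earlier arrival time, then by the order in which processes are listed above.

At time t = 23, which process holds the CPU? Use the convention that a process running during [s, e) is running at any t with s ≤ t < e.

C

Timeline: | A 0-3 | D 3-15 | B 15-19 | C 19-28 |
Completion: A=3  B=19  C=28  D=15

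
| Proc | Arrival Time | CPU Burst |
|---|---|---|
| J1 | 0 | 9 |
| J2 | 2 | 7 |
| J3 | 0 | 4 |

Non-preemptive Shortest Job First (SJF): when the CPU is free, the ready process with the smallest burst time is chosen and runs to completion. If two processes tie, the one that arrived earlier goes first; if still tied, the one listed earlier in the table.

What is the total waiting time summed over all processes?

13

Timeline: | J3 0-4 | J2 4-11 | J1 11-20 |
Completion: J1=20  J2=11  J3=4
Turnaround (C−A): J1=20  J2=9  J3=4
Waiting = turnaround − burst: J1=11, J2=2, J3=0
Total waiting = 11 + 2 + 0 = 13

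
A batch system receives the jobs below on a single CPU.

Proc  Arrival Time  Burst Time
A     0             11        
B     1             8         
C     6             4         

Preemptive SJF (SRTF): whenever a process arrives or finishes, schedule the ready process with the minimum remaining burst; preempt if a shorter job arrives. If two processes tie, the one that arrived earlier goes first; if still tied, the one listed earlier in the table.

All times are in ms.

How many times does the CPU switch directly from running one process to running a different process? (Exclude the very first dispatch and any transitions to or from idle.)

Schedule: | A 0-1 | B 1-9 | C 9-13 | A 13-23 |
Completion: A=23  B=9  C=13

3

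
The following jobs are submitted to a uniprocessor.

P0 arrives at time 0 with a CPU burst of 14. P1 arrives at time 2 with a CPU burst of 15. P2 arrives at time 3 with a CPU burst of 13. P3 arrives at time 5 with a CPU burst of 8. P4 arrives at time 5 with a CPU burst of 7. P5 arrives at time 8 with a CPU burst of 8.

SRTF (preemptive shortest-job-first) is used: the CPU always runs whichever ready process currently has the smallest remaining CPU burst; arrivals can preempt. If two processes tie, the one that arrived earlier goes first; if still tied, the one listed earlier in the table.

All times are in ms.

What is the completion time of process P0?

Schedule: | P0 0-5 | P4 5-12 | P3 12-20 | P5 20-28 | P0 28-37 | P2 37-50 | P1 50-65 |
Completion: P0=37  P1=65  P2=50  P3=20  P4=12  P5=28
Turnaround (C−A): P0=37  P1=63  P2=47  P3=15  P4=7  P5=20

37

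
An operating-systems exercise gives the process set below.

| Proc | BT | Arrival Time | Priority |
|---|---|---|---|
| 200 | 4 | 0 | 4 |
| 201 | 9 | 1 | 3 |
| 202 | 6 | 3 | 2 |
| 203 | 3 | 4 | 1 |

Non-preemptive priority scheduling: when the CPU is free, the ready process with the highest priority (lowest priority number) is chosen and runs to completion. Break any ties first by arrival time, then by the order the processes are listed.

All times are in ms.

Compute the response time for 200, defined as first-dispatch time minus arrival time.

0

Schedule: | 200 0-4 | 203 4-7 | 202 7-13 | 201 13-22 |
Completion: 200=4  201=22  202=13  203=7
Turnaround (C−A): 200=4  201=21  202=10  203=3
Response(200) = first start − arrival = 0 − 0 = 0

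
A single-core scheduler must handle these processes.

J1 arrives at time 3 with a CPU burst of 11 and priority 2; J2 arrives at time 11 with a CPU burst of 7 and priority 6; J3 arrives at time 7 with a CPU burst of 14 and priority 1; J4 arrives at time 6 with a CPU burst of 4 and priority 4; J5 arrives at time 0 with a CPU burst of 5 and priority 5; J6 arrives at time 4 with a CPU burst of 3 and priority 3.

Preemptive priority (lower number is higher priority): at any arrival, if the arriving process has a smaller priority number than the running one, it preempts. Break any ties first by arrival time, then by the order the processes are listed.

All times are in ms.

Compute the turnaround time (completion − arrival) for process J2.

Timeline: | J5 0-3 | J1 3-7 | J3 7-21 | J1 21-28 | J6 28-31 | J4 31-35 | J5 35-37 | J2 37-44 |
Completion: J1=28  J2=44  J3=21  J4=35  J5=37  J6=31
Turnaround (C−A): J1=25  J2=33  J3=14  J4=29  J5=37  J6=27
Turnaround(J2) = completion − arrival = 44 − 11 = 33

33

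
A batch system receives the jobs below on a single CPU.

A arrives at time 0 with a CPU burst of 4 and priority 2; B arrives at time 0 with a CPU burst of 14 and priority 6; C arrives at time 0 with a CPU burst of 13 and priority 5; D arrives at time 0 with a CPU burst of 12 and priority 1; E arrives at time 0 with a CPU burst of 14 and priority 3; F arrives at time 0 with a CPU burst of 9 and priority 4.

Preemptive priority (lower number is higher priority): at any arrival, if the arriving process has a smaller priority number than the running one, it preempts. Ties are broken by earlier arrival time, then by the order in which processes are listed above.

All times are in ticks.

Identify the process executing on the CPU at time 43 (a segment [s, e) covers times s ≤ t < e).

C

Gantt: | D 0-12 | A 12-16 | E 16-30 | F 30-39 | C 39-52 | B 52-66 |
Completion: A=16  B=66  C=52  D=12  E=30  F=39
Turnaround (C−A): A=16  B=66  C=52  D=12  E=30  F=39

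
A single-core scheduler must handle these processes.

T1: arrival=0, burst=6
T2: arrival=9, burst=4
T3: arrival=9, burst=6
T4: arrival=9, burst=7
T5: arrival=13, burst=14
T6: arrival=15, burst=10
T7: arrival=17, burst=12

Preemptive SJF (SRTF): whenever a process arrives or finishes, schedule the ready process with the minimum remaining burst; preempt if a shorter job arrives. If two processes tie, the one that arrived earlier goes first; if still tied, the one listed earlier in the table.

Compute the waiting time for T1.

0

Schedule: | T1 0-6 | idle 6-9 | T2 9-13 | T3 13-19 | T4 19-26 | T6 26-36 | T7 36-48 | T5 48-62 |
Completion: T1=6  T2=13  T3=19  T4=26  T5=62  T6=36  T7=48
Turnaround (C−A): T1=6  T2=4  T3=10  T4=17  T5=49  T6=21  T7=31
Waiting(T1) = turnaround − burst = 6 − 6 = 0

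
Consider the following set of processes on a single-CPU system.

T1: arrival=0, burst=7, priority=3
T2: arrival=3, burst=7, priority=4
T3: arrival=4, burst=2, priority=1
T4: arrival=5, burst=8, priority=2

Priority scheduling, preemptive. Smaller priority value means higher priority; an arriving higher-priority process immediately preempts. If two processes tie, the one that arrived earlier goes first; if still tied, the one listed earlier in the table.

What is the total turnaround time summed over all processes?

Timeline: | T1 0-4 | T3 4-6 | T4 6-14 | T1 14-17 | T2 17-24 |
Completion: T1=17  T2=24  T3=6  T4=14
Turnaround (C−A): T1=17  T2=21  T3=2  T4=9
Turnaround = completion − arrival: T1=17, T2=21, T3=2, T4=9
Total turnaround = 17 + 21 + 2 + 9 = 49

49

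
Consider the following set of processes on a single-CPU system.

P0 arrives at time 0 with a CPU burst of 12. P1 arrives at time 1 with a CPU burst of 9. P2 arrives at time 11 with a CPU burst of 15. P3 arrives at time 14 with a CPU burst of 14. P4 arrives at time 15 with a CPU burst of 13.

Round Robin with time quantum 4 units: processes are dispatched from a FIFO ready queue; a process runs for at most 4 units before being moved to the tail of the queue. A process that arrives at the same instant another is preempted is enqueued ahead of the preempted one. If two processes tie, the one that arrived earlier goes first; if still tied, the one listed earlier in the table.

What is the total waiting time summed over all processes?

138

Timeline: | P0 0-4 | P1 4-8 | P0 8-12 | P1 12-16 | P2 16-20 | P0 20-24 | P3 24-28 | P4 28-32 | P1 32-33 | P2 33-37 | P3 37-41 | P4 41-45 | P2 45-49 | P3 49-53 | P4 53-57 | P2 57-60 | P3 60-62 | P4 62-63 |
Completion: P0=24  P1=33  P2=60  P3=62  P4=63
Turnaround (C−A): P0=24  P1=32  P2=49  P3=48  P4=48
Waiting = turnaround − burst: P0=12, P1=23, P2=34, P3=34, P4=35
Total waiting = 12 + 23 + 34 + 34 + 35 = 138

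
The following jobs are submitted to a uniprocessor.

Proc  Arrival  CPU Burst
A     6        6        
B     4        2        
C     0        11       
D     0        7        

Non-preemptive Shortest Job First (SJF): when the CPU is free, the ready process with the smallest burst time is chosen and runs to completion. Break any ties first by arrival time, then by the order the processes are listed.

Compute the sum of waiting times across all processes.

21

Gantt: | D 0-7 | B 7-9 | A 9-15 | C 15-26 |
Completion: A=15  B=9  C=26  D=7
Turnaround (C−A): A=9  B=5  C=26  D=7
Waiting = turnaround − burst: A=3, B=3, C=15, D=0
Total waiting = 3 + 3 + 15 + 0 = 21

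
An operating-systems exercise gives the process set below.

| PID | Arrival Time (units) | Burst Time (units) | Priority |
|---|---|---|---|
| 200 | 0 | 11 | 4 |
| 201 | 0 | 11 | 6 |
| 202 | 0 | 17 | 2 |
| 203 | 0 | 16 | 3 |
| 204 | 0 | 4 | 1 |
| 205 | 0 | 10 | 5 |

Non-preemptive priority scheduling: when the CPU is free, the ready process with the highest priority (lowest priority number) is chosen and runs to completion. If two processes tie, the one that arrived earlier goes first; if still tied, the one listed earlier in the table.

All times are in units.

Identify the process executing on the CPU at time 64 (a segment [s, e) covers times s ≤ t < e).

Schedule: | 204 0-4 | 202 4-21 | 203 21-37 | 200 37-48 | 205 48-58 | 201 58-69 |
Completion: 200=48  201=69  202=21  203=37  204=4  205=58
Turnaround (C−A): 200=48  201=69  202=21  203=37  204=4  205=58

201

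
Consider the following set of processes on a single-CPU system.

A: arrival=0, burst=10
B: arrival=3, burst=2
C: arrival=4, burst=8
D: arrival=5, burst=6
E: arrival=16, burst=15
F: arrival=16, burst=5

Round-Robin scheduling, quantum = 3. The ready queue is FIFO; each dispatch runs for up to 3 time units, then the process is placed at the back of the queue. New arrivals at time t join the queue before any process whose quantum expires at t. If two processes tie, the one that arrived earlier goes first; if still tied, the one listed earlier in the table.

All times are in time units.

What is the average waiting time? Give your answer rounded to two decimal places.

13.83

Gantt: | A 0-3 | B 3-5 | A 5-8 | C 8-11 | D 11-14 | A 14-17 | C 17-20 | D 20-23 | E 23-26 | F 26-29 | A 29-30 | C 30-32 | E 32-35 | F 35-37 | E 37-46 |
Completion: A=30  B=5  C=32  D=23  E=46  F=37
Waiting times: A=20, B=0, C=20, D=12, E=15, F=16
Average waiting = (20+0+20+12+15+16) / 6 = 83/6 = 13.83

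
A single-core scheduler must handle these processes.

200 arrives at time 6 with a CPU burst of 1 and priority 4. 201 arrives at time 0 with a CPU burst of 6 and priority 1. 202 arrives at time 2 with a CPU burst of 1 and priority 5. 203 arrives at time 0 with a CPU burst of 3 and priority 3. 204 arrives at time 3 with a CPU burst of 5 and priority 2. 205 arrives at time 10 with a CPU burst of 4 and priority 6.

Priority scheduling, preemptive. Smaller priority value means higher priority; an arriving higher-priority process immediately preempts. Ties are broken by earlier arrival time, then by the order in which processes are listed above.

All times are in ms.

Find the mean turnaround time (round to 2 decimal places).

10.17

Timeline: | 201 0-6 | 204 6-11 | 203 11-14 | 200 14-15 | 202 15-16 | 205 16-20 |
Completion: 200=15  201=6  202=16  203=14  204=11  205=20
Turnaround (C−A): 200=9  201=6  202=14  203=14  204=8  205=10
Turnaround times: 200=9, 201=6, 202=14, 203=14, 204=8, 205=10
Average turnaround = (9+6+14+14+8+10) / 6 = 61/6 = 10.17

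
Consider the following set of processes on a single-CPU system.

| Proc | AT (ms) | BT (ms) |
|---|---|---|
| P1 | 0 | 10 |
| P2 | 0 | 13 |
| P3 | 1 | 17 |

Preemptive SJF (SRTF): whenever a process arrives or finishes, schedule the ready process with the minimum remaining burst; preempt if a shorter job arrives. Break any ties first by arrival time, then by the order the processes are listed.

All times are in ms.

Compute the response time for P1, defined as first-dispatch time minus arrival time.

0

Timeline: | P1 0-10 | P2 10-23 | P3 23-40 |
Completion: P1=10  P2=23  P3=40
Response(P1) = first start − arrival = 0 − 0 = 0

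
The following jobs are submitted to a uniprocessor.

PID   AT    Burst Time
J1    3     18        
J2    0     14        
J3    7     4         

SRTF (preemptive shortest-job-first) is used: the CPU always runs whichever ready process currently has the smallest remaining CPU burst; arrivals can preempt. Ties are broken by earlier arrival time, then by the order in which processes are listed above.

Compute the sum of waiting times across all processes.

Schedule: | J2 0-7 | J3 7-11 | J2 11-18 | J1 18-36 |
Completion: J1=36  J2=18  J3=11
Turnaround (C−A): J1=33  J2=18  J3=4
Waiting = turnaround − burst: J1=15, J2=4, J3=0
Total waiting = 15 + 4 + 0 = 19

19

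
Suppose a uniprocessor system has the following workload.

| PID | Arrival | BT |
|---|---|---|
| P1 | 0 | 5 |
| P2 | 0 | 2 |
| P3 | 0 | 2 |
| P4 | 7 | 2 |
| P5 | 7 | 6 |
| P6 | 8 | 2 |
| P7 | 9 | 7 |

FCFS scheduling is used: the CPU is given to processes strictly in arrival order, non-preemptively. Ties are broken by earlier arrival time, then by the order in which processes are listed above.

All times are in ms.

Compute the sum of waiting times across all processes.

37

Schedule: | P1 0-5 | P2 5-7 | P3 7-9 | P4 9-11 | P5 11-17 | P6 17-19 | P7 19-26 |
Completion: P1=5  P2=7  P3=9  P4=11  P5=17  P6=19  P7=26
Turnaround (C−A): P1=5  P2=7  P3=9  P4=4  P5=10  P6=11  P7=17
Waiting = turnaround − burst: P1=0, P2=5, P3=7, P4=2, P5=4, P6=9, P7=10
Total waiting = 0 + 5 + 7 + 2 + 4 + 9 + 10 = 37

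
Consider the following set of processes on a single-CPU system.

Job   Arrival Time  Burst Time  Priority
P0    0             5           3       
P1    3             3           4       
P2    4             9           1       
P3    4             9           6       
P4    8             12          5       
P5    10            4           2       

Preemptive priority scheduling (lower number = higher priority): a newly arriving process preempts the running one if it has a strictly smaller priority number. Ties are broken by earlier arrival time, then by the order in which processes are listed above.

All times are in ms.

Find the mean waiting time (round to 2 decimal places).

12.17

Gantt: | P0 0-4 | P2 4-13 | P5 13-17 | P0 17-18 | P1 18-21 | P4 21-33 | P3 33-42 |
Completion: P0=18  P1=21  P2=13  P3=42  P4=33  P5=17
Waiting times: P0=13, P1=15, P2=0, P3=29, P4=13, P5=3
Average waiting = (13+15+0+29+13+3) / 6 = 73/6 = 12.17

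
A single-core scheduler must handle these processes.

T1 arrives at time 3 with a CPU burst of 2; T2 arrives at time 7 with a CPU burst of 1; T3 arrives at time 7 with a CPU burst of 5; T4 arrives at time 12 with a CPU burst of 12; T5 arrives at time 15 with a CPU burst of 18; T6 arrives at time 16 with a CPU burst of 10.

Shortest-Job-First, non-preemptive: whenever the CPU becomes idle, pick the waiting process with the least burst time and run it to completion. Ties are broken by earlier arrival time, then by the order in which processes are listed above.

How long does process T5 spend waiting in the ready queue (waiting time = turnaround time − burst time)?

Timeline: | idle 0-3 | T1 3-5 | idle 5-7 | T2 7-8 | T3 8-13 | T4 13-25 | T6 25-35 | T5 35-53 |
Completion: T1=5  T2=8  T3=13  T4=25  T5=53  T6=35
Waiting(T5) = turnaround − burst = 38 − 18 = 20

20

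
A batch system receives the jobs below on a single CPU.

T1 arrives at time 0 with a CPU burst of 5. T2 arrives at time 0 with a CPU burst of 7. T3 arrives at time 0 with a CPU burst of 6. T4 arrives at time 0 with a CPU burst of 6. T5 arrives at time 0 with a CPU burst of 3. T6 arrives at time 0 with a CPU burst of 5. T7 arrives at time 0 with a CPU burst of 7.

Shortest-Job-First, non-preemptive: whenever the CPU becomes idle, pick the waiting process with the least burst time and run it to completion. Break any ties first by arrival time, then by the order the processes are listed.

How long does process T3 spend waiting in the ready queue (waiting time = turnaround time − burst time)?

13

Schedule: | T5 0-3 | T1 3-8 | T6 8-13 | T3 13-19 | T4 19-25 | T2 25-32 | T7 32-39 |
Completion: T1=8  T2=32  T3=19  T4=25  T5=3  T6=13  T7=39
Turnaround (C−A): T1=8  T2=32  T3=19  T4=25  T5=3  T6=13  T7=39
Waiting(T3) = turnaround − burst = 19 − 6 = 13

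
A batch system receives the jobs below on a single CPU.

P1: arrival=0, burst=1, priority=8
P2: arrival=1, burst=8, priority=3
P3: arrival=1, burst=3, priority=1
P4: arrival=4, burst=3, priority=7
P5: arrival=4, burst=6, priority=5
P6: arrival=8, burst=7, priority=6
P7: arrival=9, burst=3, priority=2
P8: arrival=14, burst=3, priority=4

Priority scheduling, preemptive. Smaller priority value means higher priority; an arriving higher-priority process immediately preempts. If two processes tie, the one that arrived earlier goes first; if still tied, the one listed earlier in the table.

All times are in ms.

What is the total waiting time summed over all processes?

Timeline: | P1 0-1 | P3 1-4 | P2 4-9 | P7 9-12 | P2 12-15 | P8 15-18 | P5 18-24 | P6 24-31 | P4 31-34 |
Completion: P1=1  P2=15  P3=4  P4=34  P5=24  P6=31  P7=12  P8=18
Waiting = turnaround − burst: P1=0, P2=6, P3=0, P4=27, P5=14, P6=16, P7=0, P8=1
Total waiting = 0 + 6 + 0 + 27 + 14 + 16 + 0 + 1 = 64

64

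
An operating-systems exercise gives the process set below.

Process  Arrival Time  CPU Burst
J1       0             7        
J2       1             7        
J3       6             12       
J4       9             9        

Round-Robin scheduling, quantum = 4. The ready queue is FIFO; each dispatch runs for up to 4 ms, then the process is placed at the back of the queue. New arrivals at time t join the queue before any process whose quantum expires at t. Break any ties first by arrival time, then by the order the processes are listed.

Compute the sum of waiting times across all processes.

Timeline: | J1 0-4 | J2 4-8 | J1 8-11 | J3 11-15 | J2 15-18 | J4 18-22 | J3 22-26 | J4 26-30 | J3 30-34 | J4 34-35 |
Completion: J1=11  J2=18  J3=34  J4=35
Waiting = turnaround − burst: J1=4, J2=10, J3=16, J4=17
Total waiting = 4 + 10 + 16 + 17 = 47

47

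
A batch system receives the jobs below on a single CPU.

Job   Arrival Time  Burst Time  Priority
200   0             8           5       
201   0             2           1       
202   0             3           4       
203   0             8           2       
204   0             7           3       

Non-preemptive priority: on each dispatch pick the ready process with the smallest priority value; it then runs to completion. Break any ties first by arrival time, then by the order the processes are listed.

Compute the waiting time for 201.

Timeline: | 201 0-2 | 203 2-10 | 204 10-17 | 202 17-20 | 200 20-28 |
Completion: 200=28  201=2  202=20  203=10  204=17
Turnaround (C−A): 200=28  201=2  202=20  203=10  204=17
Waiting(201) = turnaround − burst = 2 − 2 = 0

0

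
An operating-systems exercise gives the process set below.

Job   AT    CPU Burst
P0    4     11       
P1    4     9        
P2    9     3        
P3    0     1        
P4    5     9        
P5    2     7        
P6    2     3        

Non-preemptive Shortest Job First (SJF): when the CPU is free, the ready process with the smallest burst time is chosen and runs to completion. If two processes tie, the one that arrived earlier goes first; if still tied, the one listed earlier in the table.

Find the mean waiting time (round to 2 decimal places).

9.29

Timeline: | P3 0-1 | idle 1-2 | P6 2-5 | P5 5-12 | P2 12-15 | P1 15-24 | P4 24-33 | P0 33-44 |
Completion: P0=44  P1=24  P2=15  P3=1  P4=33  P5=12  P6=5
Turnaround (C−A): P0=40  P1=20  P2=6  P3=1  P4=28  P5=10  P6=3
Waiting times: P0=29, P1=11, P2=3, P3=0, P4=19, P5=3, P6=0
Average waiting = (29+11+3+0+19+3+0) / 7 = 65/7 = 9.29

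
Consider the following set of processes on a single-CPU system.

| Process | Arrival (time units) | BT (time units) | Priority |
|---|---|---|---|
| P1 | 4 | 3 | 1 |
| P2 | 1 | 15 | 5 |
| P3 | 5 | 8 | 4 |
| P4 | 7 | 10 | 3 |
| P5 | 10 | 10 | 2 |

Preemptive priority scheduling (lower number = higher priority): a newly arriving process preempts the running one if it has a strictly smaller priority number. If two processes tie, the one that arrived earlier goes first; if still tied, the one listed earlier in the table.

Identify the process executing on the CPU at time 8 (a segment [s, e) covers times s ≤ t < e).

Gantt: | idle 0-1 | P2 1-4 | P1 4-7 | P4 7-10 | P5 10-20 | P4 20-27 | P3 27-35 | P2 35-47 |
Completion: P1=7  P2=47  P3=35  P4=27  P5=20
Turnaround (C−A): P1=3  P2=46  P3=30  P4=20  P5=10

P4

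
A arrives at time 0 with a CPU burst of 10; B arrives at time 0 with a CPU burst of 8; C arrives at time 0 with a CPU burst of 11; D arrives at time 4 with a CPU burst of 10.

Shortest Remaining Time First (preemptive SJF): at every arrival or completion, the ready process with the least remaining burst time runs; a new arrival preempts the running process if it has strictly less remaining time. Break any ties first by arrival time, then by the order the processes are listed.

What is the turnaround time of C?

39

Timeline: | B 0-8 | A 8-18 | D 18-28 | C 28-39 |
Completion: A=18  B=8  C=39  D=28
Turnaround (C−A): A=18  B=8  C=39  D=24
Turnaround(C) = completion − arrival = 39 − 0 = 39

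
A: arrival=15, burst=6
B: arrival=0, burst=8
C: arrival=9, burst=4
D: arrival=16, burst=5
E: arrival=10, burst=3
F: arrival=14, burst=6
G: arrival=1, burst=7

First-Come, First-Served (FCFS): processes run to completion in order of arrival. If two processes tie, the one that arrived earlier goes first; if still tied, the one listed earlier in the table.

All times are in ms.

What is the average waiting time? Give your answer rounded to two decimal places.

Gantt: | B 0-8 | G 8-15 | C 15-19 | E 19-22 | F 22-28 | A 28-34 | D 34-39 |
Completion: A=34  B=8  C=19  D=39  E=22  F=28  G=15
Waiting times: A=13, B=0, C=6, D=18, E=9, F=8, G=7
Average waiting = (13+0+6+18+9+8+7) / 7 = 61/7 = 8.71

8.71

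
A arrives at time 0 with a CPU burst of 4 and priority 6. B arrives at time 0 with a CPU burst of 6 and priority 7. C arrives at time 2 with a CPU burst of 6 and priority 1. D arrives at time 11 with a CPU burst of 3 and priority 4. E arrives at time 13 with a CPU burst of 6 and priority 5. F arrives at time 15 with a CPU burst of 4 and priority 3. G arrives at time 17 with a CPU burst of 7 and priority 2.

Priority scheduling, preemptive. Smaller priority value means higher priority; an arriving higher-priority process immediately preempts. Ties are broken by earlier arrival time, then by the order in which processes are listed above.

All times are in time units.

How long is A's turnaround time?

Gantt: | A 0-2 | C 2-8 | A 8-10 | B 10-11 | D 11-14 | E 14-15 | F 15-17 | G 17-24 | F 24-26 | E 26-31 | B 31-36 |
Completion: A=10  B=36  C=8  D=14  E=31  F=26  G=24
Turnaround (C−A): A=10  B=36  C=6  D=3  E=18  F=11  G=7
Turnaround(A) = completion − arrival = 10 − 0 = 10

10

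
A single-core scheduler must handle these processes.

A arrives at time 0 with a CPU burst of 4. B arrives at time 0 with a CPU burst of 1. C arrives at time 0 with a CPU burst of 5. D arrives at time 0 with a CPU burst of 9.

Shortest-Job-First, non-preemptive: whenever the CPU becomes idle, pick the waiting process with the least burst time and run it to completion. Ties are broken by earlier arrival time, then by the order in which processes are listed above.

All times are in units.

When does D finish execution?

19

Gantt: | B 0-1 | A 1-5 | C 5-10 | D 10-19 |
Completion: A=5  B=1  C=10  D=19
Turnaround (C−A): A=5  B=1  C=10  D=19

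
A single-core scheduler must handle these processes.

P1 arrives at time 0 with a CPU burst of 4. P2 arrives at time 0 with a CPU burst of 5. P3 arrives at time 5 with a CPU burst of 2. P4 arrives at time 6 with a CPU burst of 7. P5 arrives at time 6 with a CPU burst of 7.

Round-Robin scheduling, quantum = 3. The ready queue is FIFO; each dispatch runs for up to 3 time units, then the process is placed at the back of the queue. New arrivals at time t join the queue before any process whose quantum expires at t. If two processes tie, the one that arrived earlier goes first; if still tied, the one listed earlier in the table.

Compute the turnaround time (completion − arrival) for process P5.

Schedule: | P1 0-3 | P2 3-6 | P1 6-7 | P3 7-9 | P4 9-12 | P5 12-15 | P2 15-17 | P4 17-20 | P5 20-23 | P4 23-24 | P5 24-25 |
Completion: P1=7  P2=17  P3=9  P4=24  P5=25
Turnaround (C−A): P1=7  P2=17  P3=4  P4=18  P5=19
Turnaround(P5) = completion − arrival = 25 − 6 = 19

19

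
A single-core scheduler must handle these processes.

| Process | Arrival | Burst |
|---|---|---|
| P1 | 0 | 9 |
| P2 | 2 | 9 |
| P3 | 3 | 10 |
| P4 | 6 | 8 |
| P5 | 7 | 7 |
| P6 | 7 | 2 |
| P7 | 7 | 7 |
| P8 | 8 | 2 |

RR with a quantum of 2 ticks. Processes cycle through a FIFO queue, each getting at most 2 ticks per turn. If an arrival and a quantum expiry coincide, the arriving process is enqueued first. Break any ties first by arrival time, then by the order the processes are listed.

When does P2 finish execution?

48

Schedule: | P1 0-2 | P2 2-4 | P1 4-6 | P3 6-8 | P2 8-10 | P4 10-12 | P1 12-14 | P5 14-16 | P6 16-18 | P7 18-20 | P8 20-22 | P3 22-24 | P2 24-26 | P4 26-28 | P1 28-30 | P5 30-32 | P7 32-34 | P3 34-36 | P2 36-38 | P4 38-40 | P1 40-41 | P5 41-43 | P7 43-45 | P3 45-47 | P2 47-48 | P4 48-50 | P5 50-51 | P7 51-52 | P3 52-54 |
Completion: P1=41  P2=48  P3=54  P4=50  P5=51  P6=18  P7=52  P8=22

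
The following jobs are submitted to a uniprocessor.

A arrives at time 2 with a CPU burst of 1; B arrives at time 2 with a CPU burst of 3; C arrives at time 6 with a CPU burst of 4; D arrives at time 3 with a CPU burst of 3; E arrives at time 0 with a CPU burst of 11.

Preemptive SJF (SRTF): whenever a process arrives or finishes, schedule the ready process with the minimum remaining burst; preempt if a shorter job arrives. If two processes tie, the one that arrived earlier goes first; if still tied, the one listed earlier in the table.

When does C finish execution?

Gantt: | E 0-2 | A 2-3 | B 3-6 | D 6-9 | C 9-13 | E 13-22 |
Completion: A=3  B=6  C=13  D=9  E=22
Turnaround (C−A): A=1  B=4  C=7  D=6  E=22

13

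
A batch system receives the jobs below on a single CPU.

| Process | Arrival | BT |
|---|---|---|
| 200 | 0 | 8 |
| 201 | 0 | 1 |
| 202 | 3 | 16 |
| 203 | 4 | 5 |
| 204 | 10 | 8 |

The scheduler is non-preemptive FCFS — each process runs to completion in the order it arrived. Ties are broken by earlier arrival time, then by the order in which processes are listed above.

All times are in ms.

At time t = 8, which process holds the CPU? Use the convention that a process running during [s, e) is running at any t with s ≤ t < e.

Gantt: | 200 0-8 | 201 8-9 | 202 9-25 | 203 25-30 | 204 30-38 |
Completion: 200=8  201=9  202=25  203=30  204=38

201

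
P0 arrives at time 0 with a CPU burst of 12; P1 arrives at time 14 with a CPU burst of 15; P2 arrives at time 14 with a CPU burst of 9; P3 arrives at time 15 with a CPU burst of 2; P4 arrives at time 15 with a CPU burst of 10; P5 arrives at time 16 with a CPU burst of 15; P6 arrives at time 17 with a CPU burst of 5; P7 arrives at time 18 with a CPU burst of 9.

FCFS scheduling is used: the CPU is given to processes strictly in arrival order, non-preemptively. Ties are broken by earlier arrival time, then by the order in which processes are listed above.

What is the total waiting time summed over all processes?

197

Timeline: | P0 0-12 | idle 12-14 | P1 14-29 | P2 29-38 | P3 38-40 | P4 40-50 | P5 50-65 | P6 65-70 | P7 70-79 |
Completion: P0=12  P1=29  P2=38  P3=40  P4=50  P5=65  P6=70  P7=79
Turnaround (C−A): P0=12  P1=15  P2=24  P3=25  P4=35  P5=49  P6=53  P7=61
Waiting = turnaround − burst: P0=0, P1=0, P2=15, P3=23, P4=25, P5=34, P6=48, P7=52
Total waiting = 0 + 0 + 15 + 23 + 25 + 34 + 48 + 52 = 197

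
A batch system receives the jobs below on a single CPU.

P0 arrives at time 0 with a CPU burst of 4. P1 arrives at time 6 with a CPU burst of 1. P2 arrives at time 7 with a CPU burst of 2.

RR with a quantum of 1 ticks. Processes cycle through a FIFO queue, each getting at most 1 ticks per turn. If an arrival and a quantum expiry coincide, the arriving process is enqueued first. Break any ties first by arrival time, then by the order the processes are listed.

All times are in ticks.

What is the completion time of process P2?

9

Gantt: | P0 0-4 | idle 4-6 | P1 6-7 | P2 7-9 |
Completion: P0=4  P1=7  P2=9
Turnaround (C−A): P0=4  P1=1  P2=2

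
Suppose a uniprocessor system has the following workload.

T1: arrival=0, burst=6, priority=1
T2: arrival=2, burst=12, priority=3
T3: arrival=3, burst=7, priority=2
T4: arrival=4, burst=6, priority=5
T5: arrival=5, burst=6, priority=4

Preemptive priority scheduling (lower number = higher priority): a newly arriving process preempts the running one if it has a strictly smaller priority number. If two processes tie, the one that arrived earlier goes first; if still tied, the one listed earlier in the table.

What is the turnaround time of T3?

10

Gantt: | T1 0-6 | T3 6-13 | T2 13-25 | T5 25-31 | T4 31-37 |
Completion: T1=6  T2=25  T3=13  T4=37  T5=31
Turnaround (C−A): T1=6  T2=23  T3=10  T4=33  T5=26
Turnaround(T3) = completion − arrival = 13 − 3 = 10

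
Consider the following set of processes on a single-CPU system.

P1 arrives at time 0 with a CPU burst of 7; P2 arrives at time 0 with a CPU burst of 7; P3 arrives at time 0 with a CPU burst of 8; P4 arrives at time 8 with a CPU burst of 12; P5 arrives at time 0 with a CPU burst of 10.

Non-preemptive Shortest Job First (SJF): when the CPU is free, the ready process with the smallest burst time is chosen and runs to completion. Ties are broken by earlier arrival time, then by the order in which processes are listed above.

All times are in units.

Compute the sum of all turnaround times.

111

Gantt: | P1 0-7 | P2 7-14 | P3 14-22 | P5 22-32 | P4 32-44 |
Completion: P1=7  P2=14  P3=22  P4=44  P5=32
Turnaround = completion − arrival: P1=7, P2=14, P3=22, P4=36, P5=32
Total turnaround = 7 + 14 + 22 + 36 + 32 = 111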